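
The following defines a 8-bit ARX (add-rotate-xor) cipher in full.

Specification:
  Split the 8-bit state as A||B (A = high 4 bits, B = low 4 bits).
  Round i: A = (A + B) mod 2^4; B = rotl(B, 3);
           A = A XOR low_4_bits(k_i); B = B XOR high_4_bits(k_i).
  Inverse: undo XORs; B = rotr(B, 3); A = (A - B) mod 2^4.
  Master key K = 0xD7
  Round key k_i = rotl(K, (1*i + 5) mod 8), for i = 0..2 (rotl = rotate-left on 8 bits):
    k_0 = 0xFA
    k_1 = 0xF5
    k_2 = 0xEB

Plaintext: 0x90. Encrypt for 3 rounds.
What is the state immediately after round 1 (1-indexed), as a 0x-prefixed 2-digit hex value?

s_0 = plaintext = 0x90
s_1 = Round(s_0, k_0) = 0x3F
s_2 = Round(s_1, k_1) = 0x70
s_3 = Round(s_2, k_2) = 0xCE

0x3F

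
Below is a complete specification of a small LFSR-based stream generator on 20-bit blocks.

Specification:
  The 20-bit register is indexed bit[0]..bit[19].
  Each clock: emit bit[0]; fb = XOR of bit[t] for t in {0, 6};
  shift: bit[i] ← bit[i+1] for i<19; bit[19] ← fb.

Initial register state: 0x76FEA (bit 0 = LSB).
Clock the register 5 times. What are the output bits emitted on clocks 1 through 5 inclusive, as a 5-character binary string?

reg_0 = 0x76FEA
clock 1: out=0, reg = 0xBB7F5
clock 2: out=1, reg = 0x5DBFA
clock 3: out=0, reg = 0xAEDFD
clock 4: out=1, reg = 0x576FE
clock 5: out=0, reg = 0xABB7F

01010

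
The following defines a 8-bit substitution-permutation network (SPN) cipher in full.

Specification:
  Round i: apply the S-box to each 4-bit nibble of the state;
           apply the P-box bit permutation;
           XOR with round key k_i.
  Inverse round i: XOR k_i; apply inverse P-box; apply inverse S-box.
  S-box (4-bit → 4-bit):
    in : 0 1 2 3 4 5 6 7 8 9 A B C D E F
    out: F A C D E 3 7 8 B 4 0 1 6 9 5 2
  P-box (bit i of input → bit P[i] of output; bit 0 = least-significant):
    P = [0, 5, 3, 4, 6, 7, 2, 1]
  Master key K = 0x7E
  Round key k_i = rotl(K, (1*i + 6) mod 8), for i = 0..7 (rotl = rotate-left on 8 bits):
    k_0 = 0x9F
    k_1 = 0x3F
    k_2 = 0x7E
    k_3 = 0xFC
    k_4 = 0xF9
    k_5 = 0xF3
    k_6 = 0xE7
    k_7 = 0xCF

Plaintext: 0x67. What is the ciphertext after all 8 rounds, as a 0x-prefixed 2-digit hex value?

s_0 = plaintext = 0x67
s_1 = Round(s_0, k_0) = 0x4B
s_2 = Round(s_1, k_1) = 0xB8
s_3 = Round(s_2, k_2) = 0x0F
s_4 = Round(s_3, k_3) = 0x1A
s_5 = Round(s_4, k_4) = 0x7B
s_6 = Round(s_5, k_5) = 0xF0
s_7 = Round(s_6, k_6) = 0x5E
s_8 = Round(s_7, k_7) = 0x06

0x06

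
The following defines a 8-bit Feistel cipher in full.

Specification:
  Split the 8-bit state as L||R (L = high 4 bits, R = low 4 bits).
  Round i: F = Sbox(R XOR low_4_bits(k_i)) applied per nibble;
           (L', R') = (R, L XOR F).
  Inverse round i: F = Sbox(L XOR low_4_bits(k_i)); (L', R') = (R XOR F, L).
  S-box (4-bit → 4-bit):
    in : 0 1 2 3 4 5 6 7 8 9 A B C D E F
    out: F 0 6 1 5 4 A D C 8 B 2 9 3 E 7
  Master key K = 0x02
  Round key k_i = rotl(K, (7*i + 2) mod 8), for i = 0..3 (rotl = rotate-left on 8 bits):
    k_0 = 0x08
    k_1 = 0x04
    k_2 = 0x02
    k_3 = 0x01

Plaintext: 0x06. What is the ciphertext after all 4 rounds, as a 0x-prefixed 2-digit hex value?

s_0 = plaintext = 0x06
s_1 = Round(s_0, k_0) = 0x6E
s_2 = Round(s_1, k_1) = 0xED
s_3 = Round(s_2, k_2) = 0xD9
s_4 = Round(s_3, k_3) = 0x91

0x91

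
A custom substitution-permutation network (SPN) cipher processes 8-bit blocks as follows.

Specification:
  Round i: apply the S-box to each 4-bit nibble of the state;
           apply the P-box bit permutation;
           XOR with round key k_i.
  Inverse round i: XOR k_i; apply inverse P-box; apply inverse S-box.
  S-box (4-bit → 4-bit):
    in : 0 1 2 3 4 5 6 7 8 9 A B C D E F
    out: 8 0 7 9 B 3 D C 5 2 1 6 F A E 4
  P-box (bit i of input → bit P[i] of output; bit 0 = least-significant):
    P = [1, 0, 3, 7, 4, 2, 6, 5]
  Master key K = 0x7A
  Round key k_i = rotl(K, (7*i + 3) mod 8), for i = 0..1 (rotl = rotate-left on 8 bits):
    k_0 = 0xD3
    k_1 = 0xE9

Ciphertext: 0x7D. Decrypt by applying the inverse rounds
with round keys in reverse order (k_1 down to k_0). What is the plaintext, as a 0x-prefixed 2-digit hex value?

s_0 = ciphertext = 0x7D
s_1 = InvRound(s_0, k_1) = 0x50
s_2 = InvRound(s_1, k_0) = 0x14

0x14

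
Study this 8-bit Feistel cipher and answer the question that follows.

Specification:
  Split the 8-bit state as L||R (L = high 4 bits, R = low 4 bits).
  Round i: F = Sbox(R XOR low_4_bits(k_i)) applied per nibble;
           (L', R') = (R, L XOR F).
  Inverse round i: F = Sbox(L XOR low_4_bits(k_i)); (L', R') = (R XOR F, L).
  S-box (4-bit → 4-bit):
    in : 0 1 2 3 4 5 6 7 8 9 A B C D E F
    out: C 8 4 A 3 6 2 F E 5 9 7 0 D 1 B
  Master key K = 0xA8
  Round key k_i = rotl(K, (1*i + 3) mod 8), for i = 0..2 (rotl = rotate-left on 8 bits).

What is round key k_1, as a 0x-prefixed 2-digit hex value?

0x8A

K = 0xA8
k_0 = rotl(K, (1*0+3) mod 8) = rotl(K, 3) = 0x45
k_1 = rotl(K, (1*1+3) mod 8) = rotl(K, 4) = 0x8A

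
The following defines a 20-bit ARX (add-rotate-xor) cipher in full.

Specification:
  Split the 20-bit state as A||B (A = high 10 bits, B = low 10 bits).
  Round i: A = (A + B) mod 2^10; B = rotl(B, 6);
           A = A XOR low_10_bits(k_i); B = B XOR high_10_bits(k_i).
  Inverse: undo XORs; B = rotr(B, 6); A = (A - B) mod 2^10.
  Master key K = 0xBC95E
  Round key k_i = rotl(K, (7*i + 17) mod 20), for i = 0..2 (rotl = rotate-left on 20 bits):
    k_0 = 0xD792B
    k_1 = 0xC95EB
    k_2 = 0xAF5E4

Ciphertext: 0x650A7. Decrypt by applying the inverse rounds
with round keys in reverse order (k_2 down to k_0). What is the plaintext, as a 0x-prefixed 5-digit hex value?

0xC504E

s_0 = ciphertext = 0x650A7
s_1 = InvRound(s_0, k_2) = 0xB21A8
s_2 = InvRound(s_1, k_1) = 0x924DA
s_3 = InvRound(s_2, k_0) = 0xC504E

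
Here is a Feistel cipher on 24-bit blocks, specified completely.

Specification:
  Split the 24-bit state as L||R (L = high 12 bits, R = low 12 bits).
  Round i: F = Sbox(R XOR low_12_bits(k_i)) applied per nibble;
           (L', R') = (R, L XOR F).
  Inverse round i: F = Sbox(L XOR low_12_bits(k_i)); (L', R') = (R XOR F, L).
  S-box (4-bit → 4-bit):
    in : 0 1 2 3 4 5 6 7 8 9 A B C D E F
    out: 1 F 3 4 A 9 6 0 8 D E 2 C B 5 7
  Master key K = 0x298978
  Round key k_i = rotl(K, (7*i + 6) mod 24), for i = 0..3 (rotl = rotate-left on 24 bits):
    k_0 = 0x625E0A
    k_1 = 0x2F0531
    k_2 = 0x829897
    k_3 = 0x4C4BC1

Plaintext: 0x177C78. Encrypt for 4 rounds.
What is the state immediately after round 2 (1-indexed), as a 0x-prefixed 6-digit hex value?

s_0 = plaintext = 0x177C78
s_1 = Round(s_0, k_0) = 0xC78274
s_2 = Round(s_1, k_1) = 0x274CD1
s_3 = Round(s_2, k_2) = 0xCD18D2
s_4 = Round(s_3, k_3) = 0x8D2825

0x274CD1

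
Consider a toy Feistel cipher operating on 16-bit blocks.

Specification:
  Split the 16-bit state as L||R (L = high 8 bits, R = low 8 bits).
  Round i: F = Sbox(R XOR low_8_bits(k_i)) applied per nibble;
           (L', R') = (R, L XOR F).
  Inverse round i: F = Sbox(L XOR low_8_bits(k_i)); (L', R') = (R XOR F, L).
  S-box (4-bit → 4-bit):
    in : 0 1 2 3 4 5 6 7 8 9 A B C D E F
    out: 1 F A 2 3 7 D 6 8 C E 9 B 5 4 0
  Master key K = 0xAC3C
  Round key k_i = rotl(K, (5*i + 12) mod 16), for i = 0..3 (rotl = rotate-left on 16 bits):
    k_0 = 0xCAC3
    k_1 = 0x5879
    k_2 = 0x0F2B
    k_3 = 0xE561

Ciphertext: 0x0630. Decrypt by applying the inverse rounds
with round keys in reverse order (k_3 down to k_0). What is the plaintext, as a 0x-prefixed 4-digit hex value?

s_0 = ciphertext = 0x0630
s_1 = InvRound(s_0, k_3) = 0xE606
s_2 = InvRound(s_1, k_2) = 0xB3E6
s_3 = InvRound(s_2, k_1) = 0x58B3
s_4 = InvRound(s_3, k_0) = 0x7A58

0x7A58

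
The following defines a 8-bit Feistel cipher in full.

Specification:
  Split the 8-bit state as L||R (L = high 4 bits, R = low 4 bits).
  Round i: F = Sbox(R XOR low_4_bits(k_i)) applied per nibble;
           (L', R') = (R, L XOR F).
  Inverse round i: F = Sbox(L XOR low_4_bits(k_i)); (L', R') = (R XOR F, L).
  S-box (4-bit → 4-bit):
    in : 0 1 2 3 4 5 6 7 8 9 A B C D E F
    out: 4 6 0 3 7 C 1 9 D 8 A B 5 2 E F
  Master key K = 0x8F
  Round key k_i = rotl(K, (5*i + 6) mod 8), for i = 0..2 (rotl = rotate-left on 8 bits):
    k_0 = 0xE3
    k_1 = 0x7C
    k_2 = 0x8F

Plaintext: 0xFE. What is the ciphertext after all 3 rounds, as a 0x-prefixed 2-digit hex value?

s_0 = plaintext = 0xFE
s_1 = Round(s_0, k_0) = 0xED
s_2 = Round(s_1, k_1) = 0xD8
s_3 = Round(s_2, k_2) = 0x84

0x84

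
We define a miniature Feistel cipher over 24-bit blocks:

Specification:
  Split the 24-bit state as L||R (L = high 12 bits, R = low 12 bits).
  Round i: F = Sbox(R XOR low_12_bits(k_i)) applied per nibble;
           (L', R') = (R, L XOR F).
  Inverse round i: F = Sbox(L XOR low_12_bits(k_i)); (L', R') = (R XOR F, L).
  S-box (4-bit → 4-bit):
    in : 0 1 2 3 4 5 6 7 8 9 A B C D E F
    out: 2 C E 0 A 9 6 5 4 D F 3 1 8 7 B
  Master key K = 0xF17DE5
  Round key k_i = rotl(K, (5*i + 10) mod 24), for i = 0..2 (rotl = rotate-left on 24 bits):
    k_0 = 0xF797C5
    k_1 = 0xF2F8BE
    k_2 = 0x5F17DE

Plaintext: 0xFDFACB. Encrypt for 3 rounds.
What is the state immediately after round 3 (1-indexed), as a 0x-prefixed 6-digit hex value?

s_0 = plaintext = 0xFDFACB
s_1 = Round(s_0, k_0) = 0xACB7F8
s_2 = Round(s_1, k_1) = 0x7F816D
s_3 = Round(s_2, k_2) = 0x16D1C8

0x16D1C8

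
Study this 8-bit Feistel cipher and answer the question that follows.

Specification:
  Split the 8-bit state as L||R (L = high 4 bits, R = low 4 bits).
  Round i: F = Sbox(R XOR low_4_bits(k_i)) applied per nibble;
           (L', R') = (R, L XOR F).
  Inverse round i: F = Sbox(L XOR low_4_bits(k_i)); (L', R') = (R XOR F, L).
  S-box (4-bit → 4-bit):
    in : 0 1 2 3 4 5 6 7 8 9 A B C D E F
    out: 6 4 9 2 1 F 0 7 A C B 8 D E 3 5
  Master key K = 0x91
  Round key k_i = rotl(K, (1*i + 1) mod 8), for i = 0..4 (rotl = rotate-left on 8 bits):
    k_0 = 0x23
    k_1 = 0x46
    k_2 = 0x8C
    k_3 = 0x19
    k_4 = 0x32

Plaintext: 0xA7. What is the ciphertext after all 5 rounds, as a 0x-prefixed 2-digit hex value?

s_0 = plaintext = 0xA7
s_1 = Round(s_0, k_0) = 0x7B
s_2 = Round(s_1, k_1) = 0xB9
s_3 = Round(s_2, k_2) = 0x94
s_4 = Round(s_3, k_3) = 0x47
s_5 = Round(s_4, k_4) = 0x7B

0x7B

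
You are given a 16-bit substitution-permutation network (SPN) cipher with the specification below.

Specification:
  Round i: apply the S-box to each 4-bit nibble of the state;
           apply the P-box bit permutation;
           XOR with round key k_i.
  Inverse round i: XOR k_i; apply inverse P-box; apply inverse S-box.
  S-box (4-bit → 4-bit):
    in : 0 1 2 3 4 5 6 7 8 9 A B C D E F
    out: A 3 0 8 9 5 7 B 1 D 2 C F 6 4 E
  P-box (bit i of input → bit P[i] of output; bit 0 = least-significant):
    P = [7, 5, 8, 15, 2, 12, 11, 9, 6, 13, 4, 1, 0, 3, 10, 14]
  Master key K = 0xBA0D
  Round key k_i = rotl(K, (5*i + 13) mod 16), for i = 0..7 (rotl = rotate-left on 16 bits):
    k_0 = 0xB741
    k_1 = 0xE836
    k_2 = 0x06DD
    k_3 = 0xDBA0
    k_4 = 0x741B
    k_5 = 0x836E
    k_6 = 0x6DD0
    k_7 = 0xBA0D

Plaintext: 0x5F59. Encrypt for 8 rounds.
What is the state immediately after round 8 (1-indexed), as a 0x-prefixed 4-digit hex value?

s_0 = plaintext = 0x5F59
s_1 = Round(s_0, k_0) = 0x1AD6
s_2 = Round(s_1, k_1) = 0xD19F
s_3 = Round(s_2, k_2) = 0xA9B1
s_4 = Round(s_3, k_3) = 0xD15A
s_5 = Round(s_4, k_4) = 0x5877
s_6 = Round(s_5, k_5) = 0x158B
s_7 = Round(s_6, k_6) = 0xEC8D
s_8 = Round(s_7, k_7) = 0x9F7B

0x9F7B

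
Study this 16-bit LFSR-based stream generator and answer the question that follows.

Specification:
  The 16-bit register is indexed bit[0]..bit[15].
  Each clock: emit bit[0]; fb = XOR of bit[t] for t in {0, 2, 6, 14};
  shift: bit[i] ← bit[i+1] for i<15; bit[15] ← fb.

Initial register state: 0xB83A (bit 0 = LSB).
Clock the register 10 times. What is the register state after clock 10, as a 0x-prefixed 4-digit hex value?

reg_0 = 0xB83A
clock 1: out=0, reg = 0x5C1D
clock 2: out=1, reg = 0xAE0E
clock 3: out=0, reg = 0xD707
clock 4: out=1, reg = 0xEB83
clock 5: out=1, reg = 0x75C1
clock 6: out=1, reg = 0xBAE0
clock 7: out=0, reg = 0xDD70
clock 8: out=0, reg = 0x6EB8
clock 9: out=0, reg = 0xB75C
clock 10: out=0, reg = 0x5BAE

0x5BAE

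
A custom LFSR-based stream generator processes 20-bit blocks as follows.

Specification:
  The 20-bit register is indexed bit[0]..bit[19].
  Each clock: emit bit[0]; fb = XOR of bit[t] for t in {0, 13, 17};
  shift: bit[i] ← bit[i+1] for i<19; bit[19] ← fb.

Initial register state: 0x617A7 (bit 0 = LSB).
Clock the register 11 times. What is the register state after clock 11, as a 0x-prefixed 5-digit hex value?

0x868C2

reg_0 = 0x617A7
clock 1: out=1, reg = 0x30BD3
clock 2: out=1, reg = 0x185E9
clock 3: out=1, reg = 0x8C2F4
clock 4: out=0, reg = 0x4617A
clock 5: out=0, reg = 0xA30BD
clock 6: out=1, reg = 0xD185E
clock 7: out=0, reg = 0x68C2F
clock 8: out=1, reg = 0x34617
clock 9: out=1, reg = 0x1A30B
clock 10: out=1, reg = 0x0D185
clock 11: out=1, reg = 0x868C2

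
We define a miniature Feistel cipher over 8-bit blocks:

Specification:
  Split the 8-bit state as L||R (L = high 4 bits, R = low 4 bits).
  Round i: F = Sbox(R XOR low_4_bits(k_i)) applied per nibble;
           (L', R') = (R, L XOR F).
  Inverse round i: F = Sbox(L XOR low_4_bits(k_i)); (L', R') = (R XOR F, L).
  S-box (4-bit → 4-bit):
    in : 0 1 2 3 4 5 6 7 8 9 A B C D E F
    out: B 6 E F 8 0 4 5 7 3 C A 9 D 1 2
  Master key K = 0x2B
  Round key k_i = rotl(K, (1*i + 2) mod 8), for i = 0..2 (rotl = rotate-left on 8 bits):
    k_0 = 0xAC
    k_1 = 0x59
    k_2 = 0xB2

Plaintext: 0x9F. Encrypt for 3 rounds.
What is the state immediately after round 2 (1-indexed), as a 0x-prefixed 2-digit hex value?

0x6D

s_0 = plaintext = 0x9F
s_1 = Round(s_0, k_0) = 0xF6
s_2 = Round(s_1, k_1) = 0x6D
s_3 = Round(s_2, k_2) = 0xD4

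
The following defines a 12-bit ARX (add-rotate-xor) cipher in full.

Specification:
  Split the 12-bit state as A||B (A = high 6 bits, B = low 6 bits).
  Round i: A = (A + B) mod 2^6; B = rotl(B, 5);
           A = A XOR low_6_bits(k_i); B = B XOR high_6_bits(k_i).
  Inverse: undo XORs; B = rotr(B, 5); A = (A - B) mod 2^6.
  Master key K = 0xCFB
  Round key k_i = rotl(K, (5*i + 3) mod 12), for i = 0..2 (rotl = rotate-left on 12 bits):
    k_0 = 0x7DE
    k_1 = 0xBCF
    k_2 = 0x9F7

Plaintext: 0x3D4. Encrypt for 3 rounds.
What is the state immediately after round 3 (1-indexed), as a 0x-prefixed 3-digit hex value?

0x545

s_0 = plaintext = 0x3D4
s_1 = Round(s_0, k_0) = 0xF55
s_2 = Round(s_1, k_1) = 0x745
s_3 = Round(s_2, k_2) = 0x545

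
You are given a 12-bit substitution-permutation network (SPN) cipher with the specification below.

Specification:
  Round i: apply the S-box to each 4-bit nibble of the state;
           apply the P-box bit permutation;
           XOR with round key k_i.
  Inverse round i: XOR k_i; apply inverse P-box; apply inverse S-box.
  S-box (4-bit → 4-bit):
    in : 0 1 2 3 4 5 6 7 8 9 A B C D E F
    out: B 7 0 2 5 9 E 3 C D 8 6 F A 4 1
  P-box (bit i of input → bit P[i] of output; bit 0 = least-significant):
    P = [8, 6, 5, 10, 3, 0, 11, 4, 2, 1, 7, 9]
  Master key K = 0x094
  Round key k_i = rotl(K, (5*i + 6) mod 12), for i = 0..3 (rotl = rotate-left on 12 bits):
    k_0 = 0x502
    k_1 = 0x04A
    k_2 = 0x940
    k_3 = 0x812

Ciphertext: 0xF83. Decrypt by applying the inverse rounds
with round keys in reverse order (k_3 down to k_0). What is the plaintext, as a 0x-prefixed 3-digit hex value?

s_0 = ciphertext = 0xF83
s_1 = InvRound(s_0, k_3) = 0x8D5
s_2 = InvRound(s_1, k_2) = 0x4DF
s_3 = InvRound(s_2, k_1) = 0x4DA
s_4 = InvRound(s_3, k_0) = 0xE57

0xE57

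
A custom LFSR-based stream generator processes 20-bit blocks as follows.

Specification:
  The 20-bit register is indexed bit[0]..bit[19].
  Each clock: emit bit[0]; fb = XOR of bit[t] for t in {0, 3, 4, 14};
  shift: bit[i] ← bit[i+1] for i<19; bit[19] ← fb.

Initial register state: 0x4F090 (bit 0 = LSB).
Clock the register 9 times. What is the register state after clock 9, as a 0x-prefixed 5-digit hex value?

reg_0 = 0x4F090
clock 1: out=0, reg = 0x27848
clock 2: out=0, reg = 0x13C24
clock 3: out=0, reg = 0x09E12
clock 4: out=0, reg = 0x84F09
clock 5: out=1, reg = 0xC2784
clock 6: out=0, reg = 0x613C2
clock 7: out=0, reg = 0x309E1
clock 8: out=1, reg = 0x984F0
clock 9: out=0, reg = 0xCC278

0xCC278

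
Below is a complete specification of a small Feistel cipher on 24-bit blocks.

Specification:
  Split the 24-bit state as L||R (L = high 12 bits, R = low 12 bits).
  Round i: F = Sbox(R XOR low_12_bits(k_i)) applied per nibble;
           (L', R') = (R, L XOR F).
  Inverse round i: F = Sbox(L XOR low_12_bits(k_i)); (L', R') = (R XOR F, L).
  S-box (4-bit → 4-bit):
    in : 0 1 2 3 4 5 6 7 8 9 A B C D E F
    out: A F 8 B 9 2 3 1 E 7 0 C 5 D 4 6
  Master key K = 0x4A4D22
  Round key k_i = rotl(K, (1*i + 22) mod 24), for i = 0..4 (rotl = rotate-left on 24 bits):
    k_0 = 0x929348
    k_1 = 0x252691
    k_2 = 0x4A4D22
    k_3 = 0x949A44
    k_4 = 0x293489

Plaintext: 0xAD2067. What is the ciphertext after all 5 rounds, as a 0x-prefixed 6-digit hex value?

s_0 = plaintext = 0xAD2067
s_1 = Round(s_0, k_0) = 0x067154
s_2 = Round(s_1, k_1) = 0x154135
s_3 = Round(s_2, k_2) = 0x1354A5
s_4 = Round(s_3, k_3) = 0x4A557A
s_5 = Round(s_4, k_4) = 0x57ABCE

0x57ABCE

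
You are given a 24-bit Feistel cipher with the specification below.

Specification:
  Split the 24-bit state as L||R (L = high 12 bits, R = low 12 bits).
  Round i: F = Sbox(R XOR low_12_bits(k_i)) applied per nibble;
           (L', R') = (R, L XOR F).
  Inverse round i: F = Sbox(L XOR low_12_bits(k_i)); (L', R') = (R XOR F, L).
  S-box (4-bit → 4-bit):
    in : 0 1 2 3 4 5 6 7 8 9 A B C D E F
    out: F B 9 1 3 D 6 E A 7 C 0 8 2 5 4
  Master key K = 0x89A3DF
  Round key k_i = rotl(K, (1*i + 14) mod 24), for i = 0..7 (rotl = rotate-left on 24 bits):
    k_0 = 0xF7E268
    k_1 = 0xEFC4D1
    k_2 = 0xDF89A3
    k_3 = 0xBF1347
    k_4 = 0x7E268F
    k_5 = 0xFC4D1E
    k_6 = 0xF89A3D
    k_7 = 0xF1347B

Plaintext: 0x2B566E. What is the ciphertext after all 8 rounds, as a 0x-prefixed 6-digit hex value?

0xEA39D9

s_0 = plaintext = 0x2B566E
s_1 = Round(s_0, k_0) = 0x66E143
s_2 = Round(s_1, k_1) = 0x143B17
s_3 = Round(s_2, k_2) = 0xB17840
s_4 = Round(s_3, k_3) = 0x840BE9
s_5 = Round(s_4, k_4) = 0xBE9A26
s_6 = Round(s_5, k_5) = 0xA265F3
s_7 = Round(s_6, k_6) = 0x5F3EA3
s_8 = Round(s_7, k_7) = 0xEA39D9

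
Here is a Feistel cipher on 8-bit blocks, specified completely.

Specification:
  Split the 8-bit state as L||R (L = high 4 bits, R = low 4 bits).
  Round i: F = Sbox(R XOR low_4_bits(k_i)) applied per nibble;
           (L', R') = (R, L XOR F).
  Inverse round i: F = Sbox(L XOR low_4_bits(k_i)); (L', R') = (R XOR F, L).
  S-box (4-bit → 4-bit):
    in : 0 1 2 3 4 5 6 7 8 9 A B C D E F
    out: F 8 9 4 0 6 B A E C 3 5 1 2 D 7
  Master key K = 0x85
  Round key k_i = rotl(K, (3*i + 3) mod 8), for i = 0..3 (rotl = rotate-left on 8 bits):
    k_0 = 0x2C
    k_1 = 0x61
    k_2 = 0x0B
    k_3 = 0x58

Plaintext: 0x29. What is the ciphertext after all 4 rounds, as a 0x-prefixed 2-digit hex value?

s_0 = plaintext = 0x29
s_1 = Round(s_0, k_0) = 0x94
s_2 = Round(s_1, k_1) = 0x4F
s_3 = Round(s_2, k_2) = 0xF4
s_4 = Round(s_3, k_3) = 0x4E

0x4E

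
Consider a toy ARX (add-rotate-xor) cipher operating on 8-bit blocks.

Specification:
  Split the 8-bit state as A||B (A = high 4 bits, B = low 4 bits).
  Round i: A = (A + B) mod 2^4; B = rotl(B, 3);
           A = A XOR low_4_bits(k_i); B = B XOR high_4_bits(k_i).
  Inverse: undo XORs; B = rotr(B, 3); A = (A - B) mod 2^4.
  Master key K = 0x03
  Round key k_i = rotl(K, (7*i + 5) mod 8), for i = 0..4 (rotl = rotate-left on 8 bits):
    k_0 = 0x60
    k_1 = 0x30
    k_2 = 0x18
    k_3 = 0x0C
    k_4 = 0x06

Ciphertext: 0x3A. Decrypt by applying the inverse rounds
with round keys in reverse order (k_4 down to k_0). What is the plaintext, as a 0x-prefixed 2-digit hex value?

s_0 = ciphertext = 0x3A
s_1 = InvRound(s_0, k_4) = 0x05
s_2 = InvRound(s_1, k_3) = 0x2A
s_3 = InvRound(s_2, k_2) = 0x37
s_4 = InvRound(s_3, k_1) = 0xB8
s_5 = InvRound(s_4, k_0) = 0xED

0xED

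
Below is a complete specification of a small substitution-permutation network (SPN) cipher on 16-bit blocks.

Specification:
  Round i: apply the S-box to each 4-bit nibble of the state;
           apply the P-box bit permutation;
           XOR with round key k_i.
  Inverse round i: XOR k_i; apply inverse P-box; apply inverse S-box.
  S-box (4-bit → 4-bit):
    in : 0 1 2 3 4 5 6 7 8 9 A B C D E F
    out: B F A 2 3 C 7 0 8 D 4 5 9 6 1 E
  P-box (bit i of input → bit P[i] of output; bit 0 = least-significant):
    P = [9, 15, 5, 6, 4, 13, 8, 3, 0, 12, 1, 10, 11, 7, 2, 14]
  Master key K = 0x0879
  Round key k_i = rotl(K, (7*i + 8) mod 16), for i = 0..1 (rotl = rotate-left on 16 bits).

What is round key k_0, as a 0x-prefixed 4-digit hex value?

K = 0x0879
k_0 = rotl(K, (7*0+8) mod 16) = rotl(K, 8) = 0x7908

0x7908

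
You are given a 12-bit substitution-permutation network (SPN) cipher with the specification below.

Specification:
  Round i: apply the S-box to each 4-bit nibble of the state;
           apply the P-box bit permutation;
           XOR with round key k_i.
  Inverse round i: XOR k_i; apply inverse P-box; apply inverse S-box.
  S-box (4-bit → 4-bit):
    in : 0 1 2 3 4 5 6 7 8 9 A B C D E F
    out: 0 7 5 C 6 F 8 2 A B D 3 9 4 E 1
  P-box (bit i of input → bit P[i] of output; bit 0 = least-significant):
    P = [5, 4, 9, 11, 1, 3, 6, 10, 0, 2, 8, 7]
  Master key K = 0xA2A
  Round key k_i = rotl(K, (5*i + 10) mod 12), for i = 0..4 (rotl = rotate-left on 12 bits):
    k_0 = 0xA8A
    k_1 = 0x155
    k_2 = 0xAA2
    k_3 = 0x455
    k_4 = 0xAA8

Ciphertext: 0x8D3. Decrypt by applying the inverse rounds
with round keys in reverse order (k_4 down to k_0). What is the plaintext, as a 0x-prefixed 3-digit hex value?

s_0 = ciphertext = 0x8D3
s_1 = InvRound(s_0, k_4) = 0xF11
s_2 = InvRound(s_1, k_3) = 0x4D3
s_3 = InvRound(s_2, k_2) = 0xF35
s_4 = InvRound(s_3, k_1) = 0x03A
s_5 = InvRound(s_4, k_0) = 0x605

0x605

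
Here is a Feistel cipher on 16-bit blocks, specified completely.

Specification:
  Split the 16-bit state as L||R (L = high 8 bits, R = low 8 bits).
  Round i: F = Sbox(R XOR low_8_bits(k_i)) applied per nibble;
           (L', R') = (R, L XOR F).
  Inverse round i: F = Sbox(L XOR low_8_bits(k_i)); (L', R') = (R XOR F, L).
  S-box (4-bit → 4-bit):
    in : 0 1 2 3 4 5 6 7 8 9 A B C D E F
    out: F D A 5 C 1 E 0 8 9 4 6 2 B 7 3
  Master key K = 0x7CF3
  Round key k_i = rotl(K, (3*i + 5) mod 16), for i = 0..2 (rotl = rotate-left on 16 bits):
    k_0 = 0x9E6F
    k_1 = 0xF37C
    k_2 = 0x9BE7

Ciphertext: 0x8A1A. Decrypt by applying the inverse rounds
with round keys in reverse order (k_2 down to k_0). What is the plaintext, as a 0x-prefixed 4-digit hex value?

0x1601

s_0 = ciphertext = 0x8A1A
s_1 = InvRound(s_0, k_2) = 0xF18A
s_2 = InvRound(s_1, k_1) = 0x01F1
s_3 = InvRound(s_2, k_0) = 0x1601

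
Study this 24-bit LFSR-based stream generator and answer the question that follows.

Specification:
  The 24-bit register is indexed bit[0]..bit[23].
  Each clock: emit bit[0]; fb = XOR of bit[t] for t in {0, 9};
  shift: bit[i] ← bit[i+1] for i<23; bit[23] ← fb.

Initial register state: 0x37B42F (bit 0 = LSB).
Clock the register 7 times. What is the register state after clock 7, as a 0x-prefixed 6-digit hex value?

reg_0 = 0x37B42F
clock 1: out=1, reg = 0x9BDA17
clock 2: out=1, reg = 0x4DED0B
clock 3: out=1, reg = 0xA6F685
clock 4: out=1, reg = 0x537B42
clock 5: out=0, reg = 0xA9BDA1
clock 6: out=1, reg = 0xD4DED0
clock 7: out=0, reg = 0xEA6F68

0xEA6F68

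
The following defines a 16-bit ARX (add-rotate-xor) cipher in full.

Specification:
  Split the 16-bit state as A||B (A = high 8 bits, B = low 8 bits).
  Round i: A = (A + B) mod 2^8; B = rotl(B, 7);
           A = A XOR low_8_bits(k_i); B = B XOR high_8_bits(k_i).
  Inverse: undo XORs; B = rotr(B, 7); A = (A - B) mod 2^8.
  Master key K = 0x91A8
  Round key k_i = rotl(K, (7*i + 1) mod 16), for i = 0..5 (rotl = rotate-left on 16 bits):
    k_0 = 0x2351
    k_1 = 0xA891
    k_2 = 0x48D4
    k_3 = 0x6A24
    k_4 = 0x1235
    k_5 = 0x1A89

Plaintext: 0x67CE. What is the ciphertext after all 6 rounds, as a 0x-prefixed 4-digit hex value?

0xB428

s_0 = plaintext = 0x67CE
s_1 = Round(s_0, k_0) = 0x6444
s_2 = Round(s_1, k_1) = 0x398A
s_3 = Round(s_2, k_2) = 0x170D
s_4 = Round(s_3, k_3) = 0x00EC
s_5 = Round(s_4, k_4) = 0xD964
s_6 = Round(s_5, k_5) = 0xB428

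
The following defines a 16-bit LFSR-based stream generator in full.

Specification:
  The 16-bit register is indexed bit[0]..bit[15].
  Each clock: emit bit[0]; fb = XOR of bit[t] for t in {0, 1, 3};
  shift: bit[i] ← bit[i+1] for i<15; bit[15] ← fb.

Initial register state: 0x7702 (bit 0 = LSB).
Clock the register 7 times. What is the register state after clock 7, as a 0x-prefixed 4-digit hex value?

0xC6EE

reg_0 = 0x7702
clock 1: out=0, reg = 0xBB81
clock 2: out=1, reg = 0xDDC0
clock 3: out=0, reg = 0x6EE0
clock 4: out=0, reg = 0x3770
clock 5: out=0, reg = 0x1BB8
clock 6: out=0, reg = 0x8DDC
clock 7: out=0, reg = 0xC6EE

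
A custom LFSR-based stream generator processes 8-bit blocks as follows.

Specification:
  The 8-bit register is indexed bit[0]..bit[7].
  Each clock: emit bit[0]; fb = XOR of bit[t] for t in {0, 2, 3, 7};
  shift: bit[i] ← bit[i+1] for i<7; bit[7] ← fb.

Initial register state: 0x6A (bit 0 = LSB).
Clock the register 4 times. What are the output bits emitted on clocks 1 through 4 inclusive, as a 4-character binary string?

0101

reg_0 = 0x6A
clock 1: out=0, reg = 0xB5
clock 2: out=1, reg = 0xDA
clock 3: out=0, reg = 0x6D
clock 4: out=1, reg = 0xB6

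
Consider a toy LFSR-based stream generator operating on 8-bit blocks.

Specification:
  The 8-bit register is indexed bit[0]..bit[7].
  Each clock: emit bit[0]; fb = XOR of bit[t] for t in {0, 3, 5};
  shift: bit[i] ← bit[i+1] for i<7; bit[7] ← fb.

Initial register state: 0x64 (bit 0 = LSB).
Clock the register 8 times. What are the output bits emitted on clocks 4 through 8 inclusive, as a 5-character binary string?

reg_0 = 0x64
clock 1: out=0, reg = 0xB2
clock 2: out=0, reg = 0xD9
clock 3: out=1, reg = 0x6C
clock 4: out=0, reg = 0x36
clock 5: out=0, reg = 0x9B
clock 6: out=1, reg = 0x4D
clock 7: out=1, reg = 0x26
clock 8: out=0, reg = 0x93

00110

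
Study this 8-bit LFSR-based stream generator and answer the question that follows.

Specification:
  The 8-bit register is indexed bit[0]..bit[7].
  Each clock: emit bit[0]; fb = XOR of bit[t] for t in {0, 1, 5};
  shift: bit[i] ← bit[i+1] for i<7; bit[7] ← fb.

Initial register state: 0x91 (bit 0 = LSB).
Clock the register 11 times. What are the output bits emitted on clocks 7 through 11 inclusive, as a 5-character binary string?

reg_0 = 0x91
clock 1: out=1, reg = 0xC8
clock 2: out=0, reg = 0x64
clock 3: out=0, reg = 0xB2
clock 4: out=0, reg = 0x59
clock 5: out=1, reg = 0xAC
clock 6: out=0, reg = 0xD6
clock 7: out=0, reg = 0xEB
clock 8: out=1, reg = 0xF5
clock 9: out=1, reg = 0x7A
clock 10: out=0, reg = 0x3D
clock 11: out=1, reg = 0x1E

01101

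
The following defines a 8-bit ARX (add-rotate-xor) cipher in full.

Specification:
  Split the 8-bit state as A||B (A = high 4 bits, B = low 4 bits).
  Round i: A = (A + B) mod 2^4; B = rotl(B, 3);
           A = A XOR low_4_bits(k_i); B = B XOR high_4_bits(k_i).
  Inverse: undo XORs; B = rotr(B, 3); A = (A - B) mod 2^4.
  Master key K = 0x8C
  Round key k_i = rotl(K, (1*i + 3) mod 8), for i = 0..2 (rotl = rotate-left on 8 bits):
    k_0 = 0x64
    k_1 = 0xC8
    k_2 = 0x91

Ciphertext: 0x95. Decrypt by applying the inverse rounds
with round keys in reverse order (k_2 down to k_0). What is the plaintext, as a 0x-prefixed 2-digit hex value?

0x09

s_0 = ciphertext = 0x95
s_1 = InvRound(s_0, k_2) = 0xF9
s_2 = InvRound(s_1, k_1) = 0xDA
s_3 = InvRound(s_2, k_0) = 0x09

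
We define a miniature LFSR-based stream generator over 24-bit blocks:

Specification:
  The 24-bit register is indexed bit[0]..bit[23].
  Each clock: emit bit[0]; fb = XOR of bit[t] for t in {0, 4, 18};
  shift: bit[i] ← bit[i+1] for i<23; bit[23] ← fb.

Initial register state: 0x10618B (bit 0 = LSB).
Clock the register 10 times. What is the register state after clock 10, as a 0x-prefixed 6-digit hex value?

0x95C418

reg_0 = 0x10618B
clock 1: out=1, reg = 0x8830C5
clock 2: out=1, reg = 0xC41862
clock 3: out=0, reg = 0xE20C31
clock 4: out=1, reg = 0x710618
clock 5: out=0, reg = 0xB8830C
clock 6: out=0, reg = 0x5C4186
clock 7: out=0, reg = 0xAE20C3
clock 8: out=1, reg = 0x571061
clock 9: out=1, reg = 0x2B8830
clock 10: out=0, reg = 0x95C418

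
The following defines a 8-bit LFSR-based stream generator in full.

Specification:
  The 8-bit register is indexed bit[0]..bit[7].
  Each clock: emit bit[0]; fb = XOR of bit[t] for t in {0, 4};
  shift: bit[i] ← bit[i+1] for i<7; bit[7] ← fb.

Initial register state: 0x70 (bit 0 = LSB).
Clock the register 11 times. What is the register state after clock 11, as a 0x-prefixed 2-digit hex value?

0xE0

reg_0 = 0x70
clock 1: out=0, reg = 0xB8
clock 2: out=0, reg = 0xDC
clock 3: out=0, reg = 0xEE
clock 4: out=0, reg = 0x77
clock 5: out=1, reg = 0x3B
clock 6: out=1, reg = 0x1D
clock 7: out=1, reg = 0x0E
clock 8: out=0, reg = 0x07
clock 9: out=1, reg = 0x83
clock 10: out=1, reg = 0xC1
clock 11: out=1, reg = 0xE0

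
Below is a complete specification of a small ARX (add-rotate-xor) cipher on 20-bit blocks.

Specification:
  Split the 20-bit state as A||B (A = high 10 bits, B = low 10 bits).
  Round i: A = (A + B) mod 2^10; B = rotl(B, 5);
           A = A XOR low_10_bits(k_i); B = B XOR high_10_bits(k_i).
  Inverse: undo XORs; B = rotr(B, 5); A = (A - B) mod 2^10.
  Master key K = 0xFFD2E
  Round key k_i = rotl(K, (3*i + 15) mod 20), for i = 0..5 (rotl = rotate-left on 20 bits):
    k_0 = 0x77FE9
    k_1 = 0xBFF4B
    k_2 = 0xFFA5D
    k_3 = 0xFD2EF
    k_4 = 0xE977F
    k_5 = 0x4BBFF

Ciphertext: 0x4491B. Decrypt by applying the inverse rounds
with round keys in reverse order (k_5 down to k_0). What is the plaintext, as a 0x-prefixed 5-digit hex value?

0x2BDB2

s_0 = ciphertext = 0x4491B
s_1 = InvRound(s_0, k_5) = 0x132A1
s_2 = InvRound(s_1, k_4) = 0xAAC88
s_3 = InvRound(s_2, k_3) = 0x2A79B
s_4 = InvRound(s_3, k_2) = 0x944A3
s_5 = InvRound(s_4, k_1) = 0x62392
s_6 = InvRound(s_5, k_0) = 0x2BDB2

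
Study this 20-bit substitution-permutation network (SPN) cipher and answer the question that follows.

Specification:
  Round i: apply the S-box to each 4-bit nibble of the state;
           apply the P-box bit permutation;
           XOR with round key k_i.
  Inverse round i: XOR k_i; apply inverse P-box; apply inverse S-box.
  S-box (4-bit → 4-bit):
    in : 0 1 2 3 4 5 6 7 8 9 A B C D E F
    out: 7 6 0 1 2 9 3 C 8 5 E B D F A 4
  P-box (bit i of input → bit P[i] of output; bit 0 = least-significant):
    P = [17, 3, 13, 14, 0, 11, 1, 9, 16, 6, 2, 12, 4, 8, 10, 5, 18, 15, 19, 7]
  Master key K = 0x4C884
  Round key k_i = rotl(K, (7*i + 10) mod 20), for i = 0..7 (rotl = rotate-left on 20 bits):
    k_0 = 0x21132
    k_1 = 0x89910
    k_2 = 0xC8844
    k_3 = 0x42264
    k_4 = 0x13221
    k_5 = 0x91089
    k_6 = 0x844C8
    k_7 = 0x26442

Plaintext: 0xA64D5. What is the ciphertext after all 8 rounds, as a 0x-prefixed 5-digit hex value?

s_0 = plaintext = 0xA64D5
s_1 = Round(s_0, k_0) = 0x8DAE1
s_2 = Round(s_1, k_1) = 0x8A6EC
s_3 = Round(s_2, k_2) = 0xFE7A4
s_4 = Round(s_3, k_3) = 0xC394A
s_5 = Round(s_4, k_4) = 0xC5ABD
s_6 = Round(s_5, k_5) = 0x76A74
s_7 = Round(s_6, k_6) = 0x05716
s_8 = Round(s_7, k_7) = 0xCFC7C

0xCFC7C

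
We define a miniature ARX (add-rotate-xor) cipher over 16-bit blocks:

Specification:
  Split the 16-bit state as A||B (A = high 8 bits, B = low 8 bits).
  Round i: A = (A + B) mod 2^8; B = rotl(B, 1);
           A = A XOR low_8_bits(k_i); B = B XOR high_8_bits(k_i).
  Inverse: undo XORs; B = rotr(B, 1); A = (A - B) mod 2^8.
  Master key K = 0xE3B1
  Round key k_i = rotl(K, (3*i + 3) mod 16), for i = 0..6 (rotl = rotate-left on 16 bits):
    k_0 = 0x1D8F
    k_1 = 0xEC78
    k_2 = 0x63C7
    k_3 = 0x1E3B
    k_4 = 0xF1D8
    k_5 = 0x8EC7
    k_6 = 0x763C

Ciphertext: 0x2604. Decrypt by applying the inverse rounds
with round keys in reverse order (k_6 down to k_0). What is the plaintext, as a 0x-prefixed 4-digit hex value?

s_0 = ciphertext = 0x2604
s_1 = InvRound(s_0, k_6) = 0xE139
s_2 = InvRound(s_1, k_5) = 0x4BDB
s_3 = InvRound(s_2, k_4) = 0x7E15
s_4 = InvRound(s_3, k_3) = 0xC085
s_5 = InvRound(s_4, k_2) = 0x9473
s_6 = InvRound(s_5, k_1) = 0x1DCF
s_7 = InvRound(s_6, k_0) = 0x2969

0x2969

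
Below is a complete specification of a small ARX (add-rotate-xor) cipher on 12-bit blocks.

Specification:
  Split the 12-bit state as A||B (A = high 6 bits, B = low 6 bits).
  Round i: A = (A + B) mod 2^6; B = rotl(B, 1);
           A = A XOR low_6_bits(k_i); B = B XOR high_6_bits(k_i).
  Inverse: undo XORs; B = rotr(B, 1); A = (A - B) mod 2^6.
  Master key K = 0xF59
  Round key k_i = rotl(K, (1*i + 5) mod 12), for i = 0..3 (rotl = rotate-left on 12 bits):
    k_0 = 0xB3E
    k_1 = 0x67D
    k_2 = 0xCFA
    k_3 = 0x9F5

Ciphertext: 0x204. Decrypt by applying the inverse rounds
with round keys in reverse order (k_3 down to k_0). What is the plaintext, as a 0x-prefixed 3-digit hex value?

s_0 = ciphertext = 0x204
s_1 = InvRound(s_0, k_3) = 0x331
s_2 = InvRound(s_1, k_2) = 0xD41
s_3 = InvRound(s_2, k_1) = 0xF0C
s_4 = InvRound(s_3, k_0) = 0xC90

0xC90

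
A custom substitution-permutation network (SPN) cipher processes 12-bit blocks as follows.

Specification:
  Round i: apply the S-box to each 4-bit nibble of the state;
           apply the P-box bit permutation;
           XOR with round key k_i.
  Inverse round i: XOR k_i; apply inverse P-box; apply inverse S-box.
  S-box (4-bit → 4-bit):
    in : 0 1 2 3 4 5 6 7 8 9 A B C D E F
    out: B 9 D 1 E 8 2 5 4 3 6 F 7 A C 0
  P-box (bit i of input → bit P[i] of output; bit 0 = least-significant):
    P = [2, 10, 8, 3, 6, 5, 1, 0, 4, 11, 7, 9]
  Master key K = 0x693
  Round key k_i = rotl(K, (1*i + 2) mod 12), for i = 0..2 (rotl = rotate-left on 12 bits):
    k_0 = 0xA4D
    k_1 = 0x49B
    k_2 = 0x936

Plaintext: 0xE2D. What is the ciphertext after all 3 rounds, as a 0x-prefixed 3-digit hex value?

0xDD3

s_0 = plaintext = 0xE2D
s_1 = Round(s_0, k_0) = 0xC86
s_2 = Round(s_1, k_1) = 0x809
s_3 = Round(s_2, k_2) = 0xDD3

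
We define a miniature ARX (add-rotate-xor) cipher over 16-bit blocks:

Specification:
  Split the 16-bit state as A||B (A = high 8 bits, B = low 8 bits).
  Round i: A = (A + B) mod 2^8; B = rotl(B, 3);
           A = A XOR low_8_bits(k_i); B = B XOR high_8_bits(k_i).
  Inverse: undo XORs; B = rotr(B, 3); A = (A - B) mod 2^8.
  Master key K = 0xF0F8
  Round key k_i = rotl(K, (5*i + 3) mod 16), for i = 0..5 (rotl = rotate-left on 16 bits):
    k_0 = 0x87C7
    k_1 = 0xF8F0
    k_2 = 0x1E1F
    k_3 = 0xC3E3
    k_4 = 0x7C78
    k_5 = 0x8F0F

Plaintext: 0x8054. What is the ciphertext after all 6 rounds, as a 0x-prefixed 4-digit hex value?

s_0 = plaintext = 0x8054
s_1 = Round(s_0, k_0) = 0x1325
s_2 = Round(s_1, k_1) = 0xC8D1
s_3 = Round(s_2, k_2) = 0x8690
s_4 = Round(s_3, k_3) = 0xF547
s_5 = Round(s_4, k_4) = 0x4446
s_6 = Round(s_5, k_5) = 0x85BD

0x85BD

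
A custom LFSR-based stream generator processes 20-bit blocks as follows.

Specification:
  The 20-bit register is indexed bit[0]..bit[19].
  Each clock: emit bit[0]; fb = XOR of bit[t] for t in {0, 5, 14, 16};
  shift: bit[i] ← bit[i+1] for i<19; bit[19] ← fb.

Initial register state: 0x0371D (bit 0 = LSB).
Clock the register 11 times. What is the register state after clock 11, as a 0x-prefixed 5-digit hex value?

0x16A06

reg_0 = 0x0371D
clock 1: out=1, reg = 0x81B8E
clock 2: out=0, reg = 0x40DC7
clock 3: out=1, reg = 0xA06E3
clock 4: out=1, reg = 0x50371
clock 5: out=1, reg = 0xA81B8
clock 6: out=0, reg = 0xD40DC
clock 7: out=0, reg = 0x6A06E
clock 8: out=0, reg = 0xB5037
clock 9: out=1, reg = 0x5A81B
clock 10: out=1, reg = 0x2D40D
clock 11: out=1, reg = 0x16A06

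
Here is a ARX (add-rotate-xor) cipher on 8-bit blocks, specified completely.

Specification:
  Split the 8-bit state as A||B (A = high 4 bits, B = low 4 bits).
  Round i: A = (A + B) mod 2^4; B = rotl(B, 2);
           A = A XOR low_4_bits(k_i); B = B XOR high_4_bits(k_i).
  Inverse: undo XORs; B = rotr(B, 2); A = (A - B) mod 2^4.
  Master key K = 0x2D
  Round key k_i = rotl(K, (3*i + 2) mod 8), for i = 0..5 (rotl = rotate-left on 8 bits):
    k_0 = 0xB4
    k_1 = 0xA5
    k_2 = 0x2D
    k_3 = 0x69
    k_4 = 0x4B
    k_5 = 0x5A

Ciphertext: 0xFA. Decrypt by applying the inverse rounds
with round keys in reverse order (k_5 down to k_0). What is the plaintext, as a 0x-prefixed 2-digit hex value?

0x24

s_0 = ciphertext = 0xFA
s_1 = InvRound(s_0, k_5) = 0x6F
s_2 = InvRound(s_1, k_4) = 0xFE
s_3 = InvRound(s_2, k_3) = 0x42
s_4 = InvRound(s_3, k_2) = 0x90
s_5 = InvRound(s_4, k_1) = 0x2A
s_6 = InvRound(s_5, k_0) = 0x24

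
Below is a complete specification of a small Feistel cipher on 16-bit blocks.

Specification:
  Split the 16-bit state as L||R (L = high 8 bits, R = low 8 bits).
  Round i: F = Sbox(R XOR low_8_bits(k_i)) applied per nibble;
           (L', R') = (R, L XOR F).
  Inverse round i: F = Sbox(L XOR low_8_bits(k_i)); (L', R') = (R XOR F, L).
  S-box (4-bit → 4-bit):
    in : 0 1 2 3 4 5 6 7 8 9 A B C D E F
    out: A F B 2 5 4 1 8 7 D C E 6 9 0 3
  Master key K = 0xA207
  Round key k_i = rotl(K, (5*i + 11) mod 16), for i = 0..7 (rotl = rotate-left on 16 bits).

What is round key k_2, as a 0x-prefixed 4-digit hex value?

0x40F4

K = 0xA207
k_0 = rotl(K, (5*0+11) mod 16) = rotl(K, 11) = 0x3D10
k_1 = rotl(K, (5*1+11) mod 16) = rotl(K, 0) = 0xA207
k_2 = rotl(K, (5*2+11) mod 16) = rotl(K, 5) = 0x40F4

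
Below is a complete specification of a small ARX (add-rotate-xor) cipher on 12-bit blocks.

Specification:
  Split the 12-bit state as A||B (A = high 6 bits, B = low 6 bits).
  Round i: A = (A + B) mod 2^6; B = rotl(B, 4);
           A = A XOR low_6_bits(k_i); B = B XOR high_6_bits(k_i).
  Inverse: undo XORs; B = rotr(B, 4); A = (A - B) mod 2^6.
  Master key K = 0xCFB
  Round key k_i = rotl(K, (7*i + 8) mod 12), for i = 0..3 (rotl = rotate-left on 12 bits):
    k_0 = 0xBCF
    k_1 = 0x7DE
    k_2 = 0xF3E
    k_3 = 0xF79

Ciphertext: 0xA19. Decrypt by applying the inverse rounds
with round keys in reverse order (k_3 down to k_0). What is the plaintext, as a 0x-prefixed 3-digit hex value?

s_0 = ciphertext = 0xA19
s_1 = InvRound(s_0, k_3) = 0xFD2
s_2 = InvRound(s_1, k_2) = 0x1FA
s_3 = InvRound(s_2, k_1) = 0x0D6
s_4 = InvRound(s_3, k_0) = 0x967

0x967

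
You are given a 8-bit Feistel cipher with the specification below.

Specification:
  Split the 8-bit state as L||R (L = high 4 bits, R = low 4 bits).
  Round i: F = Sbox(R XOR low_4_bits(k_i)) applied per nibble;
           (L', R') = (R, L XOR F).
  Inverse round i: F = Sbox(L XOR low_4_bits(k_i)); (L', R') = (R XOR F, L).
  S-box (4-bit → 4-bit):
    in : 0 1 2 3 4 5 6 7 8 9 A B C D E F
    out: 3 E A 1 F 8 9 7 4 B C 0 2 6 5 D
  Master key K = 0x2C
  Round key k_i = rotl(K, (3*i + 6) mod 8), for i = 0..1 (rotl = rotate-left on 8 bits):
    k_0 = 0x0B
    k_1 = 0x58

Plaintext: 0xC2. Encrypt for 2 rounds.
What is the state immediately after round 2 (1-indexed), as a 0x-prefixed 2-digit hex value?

s_0 = plaintext = 0xC2
s_1 = Round(s_0, k_0) = 0x27
s_2 = Round(s_1, k_1) = 0x7F

0x7F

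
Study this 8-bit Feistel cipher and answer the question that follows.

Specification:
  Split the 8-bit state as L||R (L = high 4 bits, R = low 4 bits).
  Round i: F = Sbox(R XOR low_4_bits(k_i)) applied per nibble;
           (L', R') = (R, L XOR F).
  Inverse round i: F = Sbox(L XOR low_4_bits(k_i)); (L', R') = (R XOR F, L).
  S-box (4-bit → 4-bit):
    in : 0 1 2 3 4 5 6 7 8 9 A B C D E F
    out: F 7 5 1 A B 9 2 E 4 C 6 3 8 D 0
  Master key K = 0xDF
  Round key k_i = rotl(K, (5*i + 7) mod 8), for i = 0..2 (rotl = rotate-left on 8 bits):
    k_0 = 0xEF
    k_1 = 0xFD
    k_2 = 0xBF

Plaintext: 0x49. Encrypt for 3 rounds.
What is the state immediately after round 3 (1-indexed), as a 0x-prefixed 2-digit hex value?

0x69

s_0 = plaintext = 0x49
s_1 = Round(s_0, k_0) = 0x9D
s_2 = Round(s_1, k_1) = 0xD6
s_3 = Round(s_2, k_2) = 0x69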